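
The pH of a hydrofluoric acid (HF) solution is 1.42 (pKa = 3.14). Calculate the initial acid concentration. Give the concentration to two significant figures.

[H+] = 10^(-1.42) = 3.80 × 10^-2 M = x
Ka = 10^(−3.14) = 7.24 × 10^-4
Ka = x²/(C₀ − x) ⇒ C₀ = x + x²/Ka
C₀ = 3.80 × 10^-2 + (3.80 × 10^-2)²/(7.24 × 10^-4) = 2.03 M

C₀ = 2.0 M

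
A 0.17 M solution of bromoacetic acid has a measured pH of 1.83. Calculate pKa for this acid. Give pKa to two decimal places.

pKa = 2.85

[H+] = 10^(-1.83) = 1.48 × 10^-2 M
At equilibrium [HA] = 0.17 − 1.48 × 10^-2 = 1.55 × 10^-1 M
Ka = [H+][A-]/[HA] = (1.48 × 10^-2)² / 1.55 × 10^-1 = 1.41 × 10^-3
pKa = -log(1.41 × 10^-3) = 2.85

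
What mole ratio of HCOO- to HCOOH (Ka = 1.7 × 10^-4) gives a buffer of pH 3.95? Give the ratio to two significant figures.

ratio = 1.5

pKa = -log(1.7 × 10^-4) = 3.770
pH = pKa + log(r) ⇒ log(r) = 3.95 − 3.770 = +0.180
r = [HCOO-]/[HCOOH] = 10^(+0.180) = 1.51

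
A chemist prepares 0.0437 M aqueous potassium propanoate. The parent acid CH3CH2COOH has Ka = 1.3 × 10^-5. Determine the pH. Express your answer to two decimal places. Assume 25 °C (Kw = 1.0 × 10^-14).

CH3CH2COO- is the conjugate base of the weak acid CH3CH2COOH.
Kb = Kw/Ka = 1.0×10^-14 / 1.3 × 10^-5 = 7.69 × 10^-10
Kb = [OH-]²/(0.0437 − [OH-]) = 7.69 × 10^-10
Neglecting [OH-] in the denominator: [OH-] = √(7.69 × 10^-10 × 0.0437) = 5.80 × 10^-6 M
pOH = 5.24, so pH = 14.00 − pOH = 8.76

pH = 8.76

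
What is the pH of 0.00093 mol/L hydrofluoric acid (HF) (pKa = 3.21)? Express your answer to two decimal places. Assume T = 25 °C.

HF ⇌ F- + H+
Ka = 10^(−3.21) = 6.17 × 10^-4
From the ICE table, Ka = [H+]²/(0.00093 − [H+]) = 6.17 × 10^-4.
Here C₀/Ka ≈ 1.51, so the small-[H+] approximation fails. Use the quadratic:
[H+] = [−0.000617 + √(0.000617² + 2.3e-06)]/2 = 5.09 × 10^-4 M
pH = −log(5.09 × 10^-4) = 3.29

pH = 3.29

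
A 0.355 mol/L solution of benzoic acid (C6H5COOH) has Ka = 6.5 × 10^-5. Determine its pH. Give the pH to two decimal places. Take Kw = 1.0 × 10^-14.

pH = 2.32

C6H5COOH ⇌ C6H5COO- + H+
Ka = x²/(0.355 − x) = 6.5 × 10^-5
Assume x ≪ 0.355: x ≈ √(6.5 × 10^-5 × 0.355) = 4.80 × 10^-3 M
(x/C₀ = 1.4% < 5%, so the approximation holds.)
pH = −log(4.80 × 10^-3) = 2.32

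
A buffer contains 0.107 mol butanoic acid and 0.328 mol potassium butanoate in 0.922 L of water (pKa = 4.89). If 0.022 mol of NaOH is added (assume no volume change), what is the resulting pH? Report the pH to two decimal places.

After neutralization: n(CH3(CH2)2COOH) = 0.085 mol, n(CH3(CH2)2COO-) = 0.35 mol.
pH = pKa + log(n_CH3(CH2)2COO-/n_CH3(CH2)2COOH) = 4.89 + log(0.35/0.085) = 4.89 + (+0.615)

pH = 5.50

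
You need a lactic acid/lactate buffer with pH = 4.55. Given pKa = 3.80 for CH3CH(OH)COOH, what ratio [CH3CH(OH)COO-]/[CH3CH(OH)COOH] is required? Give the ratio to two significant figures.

pH = pKa + log(r) ⇒ log(r) = 4.55 − 3.80 = +0.75
r = [CH3CH(OH)COO-]/[CH3CH(OH)COOH] = 10^(+0.75) = 5.62

ratio = 5.6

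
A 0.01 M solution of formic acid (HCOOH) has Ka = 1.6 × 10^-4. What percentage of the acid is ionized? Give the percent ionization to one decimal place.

11.9%

HCOOH ⇌ HCOO- + H+; let x = [H+] at equilibrium.
Solve x² + 0.00016x − 1.6e-06 = 0 → x = 1.19 × 10^-3 M
Fraction ionized = 1.19 × 10^-3 / 0.01 = 0.1190 → 11.9%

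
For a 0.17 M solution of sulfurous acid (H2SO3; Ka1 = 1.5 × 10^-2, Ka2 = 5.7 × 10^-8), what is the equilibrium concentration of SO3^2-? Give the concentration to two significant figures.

5.7 × 10^-8 M

First ionization gives [H+] ≈ [HSO3-] = 4.36 × 10^-2 M.
Second step: Ka2 = [H+][SO3^2-]/[HSO3-] ≈ [SO3^2-] (since [H+] ≈ [HSO3-]).
So [SO3^2-] ≈ Ka2.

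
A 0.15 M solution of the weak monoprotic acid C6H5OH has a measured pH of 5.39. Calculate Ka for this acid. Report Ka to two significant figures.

Ka = 1.1 × 10^-10

[H+] = 10^(-5.39) = 4.07 × 10^-6 M
At equilibrium [HA] = 0.15 − 4.07 × 10^-6 = 1.50 × 10^-1 M
Ka = [H+][A-]/[HA] = (4.07 × 10^-6)² / 1.50 × 10^-1 = 1.1 × 10^-10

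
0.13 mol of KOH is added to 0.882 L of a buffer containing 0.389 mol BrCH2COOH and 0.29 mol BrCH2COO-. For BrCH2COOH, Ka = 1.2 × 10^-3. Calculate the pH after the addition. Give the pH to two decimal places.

pH = 3.13

OH- converts BrCH2COOH to BrCH2COO-: BrCH2COOH → 0.259 mol, BrCH2COO- → 0.42 mol.
pKa = −log(1.2 × 10^-3) = 2.921
pH = pKa + log([A⁻]/[HA]) = 2.921 + log(0.42/0.259) = 2.921 +0.210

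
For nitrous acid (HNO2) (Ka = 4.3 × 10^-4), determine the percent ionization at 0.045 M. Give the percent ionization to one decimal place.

HNO2 ⇌ NO2- + H+; let x = [H+] at equilibrium.
Ka = x²/(C₀ − x); solving the quadratic gives x = 4.19 × 10^-3 M.
Fraction ionized = 4.19 × 10^-3 / 0.045 = 0.0931 → 9.3%

9.3%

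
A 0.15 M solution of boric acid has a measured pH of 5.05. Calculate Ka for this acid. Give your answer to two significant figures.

[H+] = 10^(-5.05) = 8.91 × 10^-6 M
At equilibrium [HA] = 0.15 − 8.91 × 10^-6 = 1.50 × 10^-1 M
Ka = [H+][A-]/[HA] = (8.91 × 10^-6)² / 1.50 × 10^-1 = 5.3 × 10^-10

Ka = 5.3 × 10^-10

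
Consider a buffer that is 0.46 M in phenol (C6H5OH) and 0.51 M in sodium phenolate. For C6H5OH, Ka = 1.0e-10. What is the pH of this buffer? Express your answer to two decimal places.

pH = 10.04

pKa = −log(1.0 × 10^-10) = 10.000
Using pH = pKa + log([base]/[acid]) with [base]/[acid] = 0.51/0.46:
pH = 10.000 + (+0.045) = 10.04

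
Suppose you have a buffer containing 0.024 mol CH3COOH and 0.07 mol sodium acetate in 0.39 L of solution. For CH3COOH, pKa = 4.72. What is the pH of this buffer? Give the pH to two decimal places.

Henderson–Hasselbalch: pH = pKa + log([CH3COO-]/[CH3COOH]) = 4.72 + log(0.07/0.024)
pH = 4.72 + (+0.465) = 5.18

pH = 5.18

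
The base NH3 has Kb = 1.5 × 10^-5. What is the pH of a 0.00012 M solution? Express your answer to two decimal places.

pH = 9.55

NH3 + H2O ⇌ NH4+ + OH-
Kb = x²/(0.00012 − x) = 1.5 × 10^-5
Here C₀/Kb ≈ 8, so the small-x approximation fails. Use the quadratic:
x = (−Kb + √(Kb² + 4·Kb·C₀))/2 = 3.56 × 10^-5 M
pOH = −log(3.56 × 10^-5) = 4.45; pH = 14.00 − 4.45 = 9.55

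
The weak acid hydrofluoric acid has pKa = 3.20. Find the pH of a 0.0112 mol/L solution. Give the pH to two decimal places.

HF ⇌ F- + H+
Ka = 10^(−3.20) = 6.31 × 10^-4
From the ICE table, Ka = x²/(0.0112 − x) = 6.31 × 10^-4.
x is not negligible relative to C₀; solve x² + 0.000631·x − 7.07e-06 = 0.
x = [−0.000631 + √(0.000631² + 2.83e-05)]/2 = 2.36 × 10^-3 M
pH = −log(2.36 × 10^-3) = 2.63

pH = 2.63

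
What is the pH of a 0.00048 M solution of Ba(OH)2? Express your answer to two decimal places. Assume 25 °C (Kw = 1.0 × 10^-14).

pH = 10.98

Ba(OH)2 is a strong base (each formula unit releases 2 OH-); [OH-] = 0.00096 M.
pOH = -log(0.00096) = 3.02
pH = 14.00 - 3.02 = 10.98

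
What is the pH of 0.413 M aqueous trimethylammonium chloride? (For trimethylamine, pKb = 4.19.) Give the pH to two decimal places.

(CH3)3NH+ is the conjugate acid of the weak base (CH3)3N.
Kb = 10^(−4.19) = 6.46 × 10^-5
Ka = Kw/Kb = 1.0×10^-14 / 6.46 × 10^-5 = 1.55 × 10^-10
From the ICE table, Ka = [H+]²/(0.413 − [H+]) = 1.55 × 10^-10.
Assume [H+] ≪ 0.413: [H+] ≈ √(1.55 × 10^-10 × 0.413) = 8.00 × 10^-6 M
Check: 0.0019% ionized — well under 5%, approximation valid.
pH = −log[H+] = −log(8.00 × 10^-6) = 5.10

pH = 5.10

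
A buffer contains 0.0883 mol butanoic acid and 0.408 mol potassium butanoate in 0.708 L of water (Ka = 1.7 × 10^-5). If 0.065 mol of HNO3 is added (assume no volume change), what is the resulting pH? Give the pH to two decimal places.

pH = 5.12

After neutralization: n(CH3(CH2)2COOH) = 0.153 mol, n(CH3(CH2)2COO-) = 0.343 mol.
pKa = −log(1.7 × 10^-5) = 4.770
pH = pKa + log([A⁻]/[HA]) = 4.770 + log(0.343/0.153) = 4.770 +0.351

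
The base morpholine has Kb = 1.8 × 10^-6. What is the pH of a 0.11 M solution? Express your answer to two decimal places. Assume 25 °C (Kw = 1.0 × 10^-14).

pH = 10.65

C4H8ONH + H2O ⇌ C4H8ONH2+ + OH-
Let x = [OH-] at equilibrium. Kb = x²/(0.11 − x).
Assume x ≪ 0.11: x ≈ √(1.8 × 10^-6 × 0.11) = 4.45 × 10^-4 M
Check: 0.4% ionized — well under 5%, approximation valid.
pOH = 3.35, so pH = 14.00 − pOH = 10.65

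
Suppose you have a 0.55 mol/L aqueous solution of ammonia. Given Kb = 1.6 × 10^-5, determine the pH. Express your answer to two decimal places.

pH = 11.47

NH3 + H2O ⇌ NH4+ + OH-
Kb = [OH-]²/(0.55 − [OH-]) = 1.6 × 10^-5
Neglecting [OH-] in the denominator: [OH-] = √(1.6 × 10^-5 × 0.55) = 2.97 × 10^-3 M
pOH = −log(2.97 × 10^-3) = 2.53; pH = 14.00 − 2.53 = 11.47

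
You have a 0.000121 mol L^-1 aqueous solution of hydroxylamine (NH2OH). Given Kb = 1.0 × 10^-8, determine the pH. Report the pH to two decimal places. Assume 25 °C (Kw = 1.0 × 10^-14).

pH = 8.04

NH2OH + H2O ⇌ NH3OH+ + OH-
Let x = [OH-] at equilibrium. Kb = x²/(0.000121 − x).
Neglecting x in the denominator: x = √(1.0 × 10^-8 × 0.000121) = 1.10 × 10^-6 M
(x/C₀ = 0.91% < 5%, so the approximation holds.)
pOH = 5.96, so pH = 14.00 − pOH = 8.04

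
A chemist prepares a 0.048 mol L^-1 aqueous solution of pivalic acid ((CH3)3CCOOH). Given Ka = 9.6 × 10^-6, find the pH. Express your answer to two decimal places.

pH = 3.17

(CH3)3CCOOH ⇌ (CH3)3CCOO- + H+
Ka = [H+]²/(0.048 − [H+]) = 9.6 × 10^-6
Neglecting [H+] in the denominator: [H+] = √(9.6 × 10^-6 × 0.048) = 6.79 × 10^-4 M
pH = −log[H+] = −log(6.79 × 10^-4) = 3.17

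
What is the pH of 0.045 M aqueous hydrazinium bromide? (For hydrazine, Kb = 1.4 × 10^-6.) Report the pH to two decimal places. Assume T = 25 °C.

N2H5+ is the conjugate acid of the weak base N2H4.
Ka = Kw/Kb = 1.0×10^-14 / 1.4 × 10^-6 = 7.14 × 10^-9
Ka = x²/(0.045 − x) = 7.14 × 10^-9
Neglecting x in the denominator: x = √(7.14 × 10^-9 × 0.045) = 1.79 × 10^-5 M
(x/C₀ = 0.04% < 5%, so the approximation holds.)
pH = −log[H+] = −log(1.79 × 10^-5) = 4.75

pH = 4.75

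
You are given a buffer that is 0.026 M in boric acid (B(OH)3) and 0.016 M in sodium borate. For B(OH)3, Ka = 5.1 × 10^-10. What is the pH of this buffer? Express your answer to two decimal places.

pKa = −log(5.1 × 10^-10) = 9.292
Using pH = pKa + log([base]/[acid]) with [base]/[acid] = 0.016/0.026:
pH = 9.292 + (-0.211) = 9.08

pH = 9.08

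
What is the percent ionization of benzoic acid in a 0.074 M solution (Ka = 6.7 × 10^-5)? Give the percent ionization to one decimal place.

3.0%

C6H5COOH ⇌ C6H5COO- + H+; let x = [H+] at equilibrium.
x ≈ √(Ka·C₀) = √(6.7 × 10^-5 × 0.074) = 2.23 × 10^-3 M
% ionization = x/C₀ × 100% = 2.23 × 10^-3/0.074 × 100% = 3.0%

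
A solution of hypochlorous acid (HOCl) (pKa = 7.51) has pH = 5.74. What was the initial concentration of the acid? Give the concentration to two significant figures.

C₀ = 1.1 × 10^-4 M

[H+] = 10^(-5.74) = 1.82 × 10^-6 M = x
Ka = 10^(−7.51) = 3.09 × 10^-8
Ka = x²/(C₀ − x) ⇒ C₀ = x + x²/Ka
C₀ = 1.82 × 10^-6 + (1.82 × 10^-6)²/(3.09 × 10^-8) = 1.09 × 10^-4 M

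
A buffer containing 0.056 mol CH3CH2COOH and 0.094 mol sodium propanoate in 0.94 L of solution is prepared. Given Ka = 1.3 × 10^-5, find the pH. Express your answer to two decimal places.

pKa = −log(1.3 × 10^-5) = 4.886
Henderson–Hasselbalch: pH = pKa + log([CH3CH2COO-]/[CH3CH2COOH]) = 4.886 + log(0.094/0.056)
pH = 4.886 + (+0.225) = 5.11

pH = 5.11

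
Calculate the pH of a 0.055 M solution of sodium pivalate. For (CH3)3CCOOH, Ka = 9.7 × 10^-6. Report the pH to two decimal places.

pH = 8.88

(CH3)3CCOO- is the conjugate base of the weak acid (CH3)3CCOOH.
Kb = Kw/Ka = 1.0×10^-14 / 9.7 × 10^-6 = 1.03 × 10^-9
From the ICE table, Kb = [OH-]²/(0.055 − [OH-]) = 1.03 × 10^-9.
Neglecting [OH-] in the denominator: [OH-] = √(1.03 × 10^-9 × 0.055) = 7.53 × 10^-6 M
Check: 0.014% ionized — well under 5%, approximation valid.
pOH = −log(7.53 × 10^-6) = 5.12; pH = 14.00 − 5.12 = 8.88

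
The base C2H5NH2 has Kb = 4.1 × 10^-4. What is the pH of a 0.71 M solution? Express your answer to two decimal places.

C2H5NH2 + H2O ⇌ C2H5NH3+ + OH-
Kb = [OH-]²/(0.71 − [OH-]) = 4.1 × 10^-4
Assume [OH-] ≪ 0.71: [OH-] ≈ √(4.1 × 10^-4 × 0.71) = 1.71 × 10^-2 M
pOH = −log(1.71 × 10^-2) = 1.77; pH = 14.00 − 1.77 = 12.23

pH = 12.23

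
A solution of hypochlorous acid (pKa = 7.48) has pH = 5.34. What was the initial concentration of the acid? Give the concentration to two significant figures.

C₀ = 6.4 × 10^-4 M

[H+] = 10^(-5.34) = 4.57 × 10^-6 M = x
Ka = 10^(−7.48) = 3.31 × 10^-8
Ka = x²/(C₀ − x) ⇒ C₀ = x + x²/Ka
C₀ = 4.57 × 10^-6 + (4.57 × 10^-6)²/(3.31 × 10^-8) = 6.36 × 10^-4 M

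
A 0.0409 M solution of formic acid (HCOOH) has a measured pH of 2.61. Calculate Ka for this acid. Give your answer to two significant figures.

Ka = 1.6 × 10^-4

[H+] = 10^(-2.61) = 2.45 × 10^-3 M
At equilibrium [HA] = 0.0409 − 2.45 × 10^-3 = 3.84 × 10^-2 M
Ka = [H+][A-]/[HA] = (2.45 × 10^-3)² / 3.84 × 10^-2 = 1.6 × 10^-4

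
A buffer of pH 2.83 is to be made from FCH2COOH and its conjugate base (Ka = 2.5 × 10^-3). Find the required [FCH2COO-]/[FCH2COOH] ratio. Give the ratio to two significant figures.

ratio = 1.7

pKa = -log(2.5 × 10^-3) = 2.602
pH = pKa + log(r) ⇒ log(r) = 2.83 − 2.602 = +0.228
r = [FCH2COO-]/[FCH2COOH] = 10^(+0.228) = 1.69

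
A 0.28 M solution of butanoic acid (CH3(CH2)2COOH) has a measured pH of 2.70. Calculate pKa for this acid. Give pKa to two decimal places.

pKa = 4.84

[H+] = 10^(-2.70) = 2.00 × 10^-3 M
At equilibrium [HA] = 0.28 − 2.00 × 10^-3 = 2.78 × 10^-1 M
Ka = [H+][A-]/[HA] = (2.00 × 10^-3)² / 2.78 × 10^-1 = 1.44 × 10^-5
pKa = -log(1.44 × 10^-5) = 4.84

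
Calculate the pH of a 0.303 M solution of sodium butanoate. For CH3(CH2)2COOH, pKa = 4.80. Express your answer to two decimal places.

CH3(CH2)2COO- is the conjugate base of the weak acid CH3(CH2)2COOH.
Ka = 10^(−4.80) = 1.58 × 10^-5
Kb = Kw/Ka = 1.0×10^-14 / 1.58 × 10^-5 = 6.33 × 10^-10
Kb = [OH-]²/(0.303 − [OH-]) = 6.33 × 10^-10
Assume [OH-] ≪ 0.303: [OH-] ≈ √(6.33 × 10^-10 × 0.303) = 1.38 × 10^-5 M
pOH = 4.86, so pH = 14.00 − pOH = 9.14

pH = 9.14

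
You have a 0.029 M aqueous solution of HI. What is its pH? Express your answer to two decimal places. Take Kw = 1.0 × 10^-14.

HI is a strong acid and dissociates completely, so [H+] = 0.029 M.
pH = -log(0.029) = 1.54

pH = 1.54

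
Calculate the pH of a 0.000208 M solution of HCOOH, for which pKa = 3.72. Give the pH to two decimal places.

pH = 3.90

HCOOH ⇌ HCOO- + H+
Ka = 10^(−3.72) = 1.91 × 10^-4
Let x = [H+] at equilibrium. Ka = x²/(0.000208 − x).
Here C₀/Ka ≈ 1.09, so the small-x approximation fails. Use the quadratic:
x = [−0.000191 + √(0.000191² + 1.59e-07)]/2 = 1.26 × 10^-4 M
pH = −log(1.26 × 10^-4) = 3.90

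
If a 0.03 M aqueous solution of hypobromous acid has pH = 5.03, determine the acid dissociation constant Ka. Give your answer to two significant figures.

Ka = 2.9 × 10^-9

[H+] = 10^(-5.03) = 9.33 × 10^-6 M
At equilibrium [HA] = 0.03 − 9.33 × 10^-6 = 3.00 × 10^-2 M
Ka = [H+][A-]/[HA] = (9.33 × 10^-6)² / 3.00 × 10^-2 = 2.9 × 10^-9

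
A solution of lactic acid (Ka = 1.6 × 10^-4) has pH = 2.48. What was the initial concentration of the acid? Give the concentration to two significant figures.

[H+] = 10^(-2.48) = 3.31 × 10^-3 M = x
Ka = x²/(C₀ − x) ⇒ C₀ = x + x²/Ka
C₀ = 3.31 × 10^-3 + (3.31 × 10^-3)²/(1.6 × 10^-4) = 7.18 × 10^-2 M

C₀ = 7.2 × 10^-2 M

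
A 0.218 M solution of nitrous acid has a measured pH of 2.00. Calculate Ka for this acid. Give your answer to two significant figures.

[H+] = 10^(-2.00) = 1.00 × 10^-2 M
At equilibrium [HA] = 0.218 − 1.00 × 10^-2 = 2.08 × 10^-1 M
Ka = [H+][A-]/[HA] = (1.00 × 10^-2)² / 2.08 × 10^-1 = 4.8 × 10^-4

Ka = 4.8 × 10^-4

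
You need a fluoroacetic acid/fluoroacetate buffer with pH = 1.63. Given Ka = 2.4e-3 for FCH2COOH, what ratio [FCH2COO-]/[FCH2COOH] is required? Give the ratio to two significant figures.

ratio = 0.10

pKa = -log(2.4 × 10^-3) = 2.620
pH = pKa + log(r) ⇒ log(r) = 1.63 − 2.620 = -0.990
r = [FCH2COO-]/[FCH2COOH] = 10^(-0.990) = 0.102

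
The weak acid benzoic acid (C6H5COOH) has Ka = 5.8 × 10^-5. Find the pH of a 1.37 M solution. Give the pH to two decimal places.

C6H5COOH ⇌ C6H5COO- + H+
Let x = [H+] at equilibrium. Ka = x²/(1.37 − x).
Neglecting x in the denominator: x = √(5.8 × 10^-5 × 1.37) = 8.91 × 10^-3 M
Check: 0.65% ionized — well under 5%, approximation valid.
pH = −log(8.91 × 10^-3) = 2.05

pH = 2.05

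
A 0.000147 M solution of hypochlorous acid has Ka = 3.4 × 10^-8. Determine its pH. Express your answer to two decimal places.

pH = 5.65

HOCl ⇌ OCl- + H+
Ka = x²/(0.000147 − x) = 3.4 × 10^-8
Since Ka ≪ C₀, x ≈ √(Ka·C₀) = 2.24 × 10^-6 M.
(x/C₀ = 1.5% < 5%, so the approximation holds.)
pH = −log(2.24 × 10^-6) = 5.65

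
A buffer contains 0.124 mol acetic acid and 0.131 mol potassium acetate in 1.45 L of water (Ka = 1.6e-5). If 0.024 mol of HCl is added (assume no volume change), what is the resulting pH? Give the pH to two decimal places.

pH = 4.66

After neutralization: n(CH3COOH) = 0.148 mol, n(CH3COO-) = 0.107 mol.
pKa = −log(1.6 × 10^-5) = 4.796
Henderson–Hasselbalch with mole ratio 0.107/0.148: pH = 4.796 + (-0.141)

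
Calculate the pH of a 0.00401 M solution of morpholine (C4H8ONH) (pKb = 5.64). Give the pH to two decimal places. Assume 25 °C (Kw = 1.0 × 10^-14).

pH = 9.98

C4H8ONH + H2O ⇌ C4H8ONH2+ + OH-
Kb = 10^(−5.64) = 2.29 × 10^-6
Let x = [OH-] at equilibrium. Kb = x²/(0.00401 − x).
Assume x ≪ 0.00401: x ≈ √(2.29 × 10^-6 × 0.00401) = 9.58 × 10^-5 M
pOH = −log(9.58 × 10^-5) = 4.02; pH = 14.00 − 4.02 = 9.98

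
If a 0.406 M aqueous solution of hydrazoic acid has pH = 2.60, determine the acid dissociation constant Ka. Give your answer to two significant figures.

[H+] = 10^(-2.60) = 2.51 × 10^-3 M
At equilibrium [HA] = 0.406 − 2.51 × 10^-3 = 4.03 × 10^-1 M
Ka = [H+][A-]/[HA] = (2.51 × 10^-3)² / 4.03 × 10^-1 = 1.6 × 10^-5

Ka = 1.6 × 10^-5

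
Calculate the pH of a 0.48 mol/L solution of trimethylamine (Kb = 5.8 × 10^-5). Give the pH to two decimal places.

(CH3)3N + H2O ⇌ (CH3)3NH+ + OH-
Kb = x²/(0.48 − x) = 5.8 × 10^-5
Since Kb ≪ C₀, x ≈ √(Kb·C₀) = 5.28 × 10^-3 M.
Check: 1.1% ionized — well under 5%, approximation valid.
pOH = −log(5.28 × 10^-3) = 2.28; pH = 14.00 − 2.28 = 11.72

pH = 11.72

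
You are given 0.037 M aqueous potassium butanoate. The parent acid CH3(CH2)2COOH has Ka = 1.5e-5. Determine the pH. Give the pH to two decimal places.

CH3(CH2)2COO- is the conjugate base of the weak acid CH3(CH2)2COOH.
Kb = Kw/Ka = 1.0×10^-14 / 1.5 × 10^-5 = 6.67 × 10^-10
Let x = [OH-] at equilibrium. Kb = x²/(0.037 − x).
Assume x ≪ 0.037: x ≈ √(6.67 × 10^-10 × 0.037) = 4.97 × 10^-6 M
(x/C₀ = 0.013% < 5%, so the approximation holds.)
pOH = 5.30, so pH = 14.00 − pOH = 8.70

pH = 8.70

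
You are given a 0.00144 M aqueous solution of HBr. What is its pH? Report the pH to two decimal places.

HBr is a strong acid and dissociates completely, so [H+] = 0.00144 M.
pH = -log(0.00144) = 2.84

pH = 2.84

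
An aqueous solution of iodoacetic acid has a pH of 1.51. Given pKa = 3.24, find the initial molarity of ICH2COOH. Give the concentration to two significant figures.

[H+] = 10^(-1.51) = 3.09 × 10^-2 M = x
Ka = 10^(−3.24) = 5.75 × 10^-4
Ka = x²/(C₀ − x) ⇒ C₀ = x + x²/Ka
C₀ = 3.09 × 10^-2 + (3.09 × 10^-2)²/(5.75 × 10^-4) = 1.69 M

C₀ = 1.7 M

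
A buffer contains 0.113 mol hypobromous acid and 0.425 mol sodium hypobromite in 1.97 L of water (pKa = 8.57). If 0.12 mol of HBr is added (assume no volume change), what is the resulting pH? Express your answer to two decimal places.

pH = 8.69

Added H+ converts OBr- to HOBr: HOBr → 0.233 mol, OBr- → 0.305 mol.
pH = pKa + log([A⁻]/[HA]) = 8.57 + log(0.305/0.233) = 8.57 +0.117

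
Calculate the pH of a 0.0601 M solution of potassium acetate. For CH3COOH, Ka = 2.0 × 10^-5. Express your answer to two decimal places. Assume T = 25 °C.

pH = 8.74

CH3COO- is the conjugate base of the weak acid CH3COOH.
Kb = Kw/Ka = 1.0×10^-14 / 2.0 × 10^-5 = 5.00 × 10^-10
Kb = [OH-]²/(0.0601 − [OH-]) = 5.00 × 10^-10
Assume [OH-] ≪ 0.0601: [OH-] ≈ √(5.00 × 10^-10 × 0.0601) = 5.48 × 10^-6 M
Check: 0.0091% ionized — well under 5%, approximation valid.
pOH = −log(5.48 × 10^-6) = 5.26; pH = 14.00 − 5.26 = 8.74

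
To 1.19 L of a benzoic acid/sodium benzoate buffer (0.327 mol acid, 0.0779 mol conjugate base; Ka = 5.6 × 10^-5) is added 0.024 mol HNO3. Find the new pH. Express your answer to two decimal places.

pH = 3.44

Added H+ converts C6H5COO- to C6H5COOH: C6H5COOH → 0.351 mol, C6H5COO- → 0.0539 mol.
pKa = −log(5.6 × 10^-5) = 4.252
pH = pKa + log(n_C6H5COO-/n_C6H5COOH) = 4.252 + log(0.0539/0.351) = 4.252 + (-0.814)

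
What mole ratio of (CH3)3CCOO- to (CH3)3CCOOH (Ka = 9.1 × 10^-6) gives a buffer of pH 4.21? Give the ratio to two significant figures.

pKa = -log(9.1 × 10^-6) = 5.041
pH = pKa + log(r) ⇒ log(r) = 4.21 − 5.041 = -0.831
r = [(CH3)3CCOO-]/[(CH3)3CCOOH] = 10^(-0.831) = 0.148

ratio = 0.15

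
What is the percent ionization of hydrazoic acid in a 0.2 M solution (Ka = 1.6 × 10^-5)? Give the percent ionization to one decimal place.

0.9%

HN3 ⇌ N3- + H+; let x = [H+] at equilibrium.
x ≈ √(Ka·C₀) = √(1.6 × 10^-5 × 0.2) = 1.79 × 10^-3 M
% ionization = x/C₀ × 100% = 1.79 × 10^-3/0.2 × 100% = 0.9%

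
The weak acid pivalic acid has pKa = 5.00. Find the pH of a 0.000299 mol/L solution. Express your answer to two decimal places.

pH = 4.30

(CH3)3CCOOH ⇌ (CH3)3CCOO- + H+
Ka = 10^(−5.00) = 1.00 × 10^-5
From the ICE table, Ka = [H+]²/(0.000299 − [H+]) = 1.00 × 10^-5.
The 5% rule fails; solving [H+]² + Ka·[H+] − Ka·C₀ = 0 exactly:
[H+] = (−Ka + √(Ka² + 4·Ka·C₀))/2 = 4.99 × 10^-5 M
pH = −log(4.99 × 10^-5) = 4.30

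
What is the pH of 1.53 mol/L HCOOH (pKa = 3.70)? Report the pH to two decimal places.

pH = 1.76

HCOOH ⇌ HCOO- + H+
Ka = 10^(−3.70) = 2.00 × 10^-4
Let x = [H+] at equilibrium. Ka = x²/(1.53 − x).
Since Ka ≪ C₀, x ≈ √(Ka·C₀) = 1.75 × 10^-2 M.
(x/C₀ = 1.1% < 5%, so the approximation holds.)
pH = −log(1.75 × 10^-2) = 1.76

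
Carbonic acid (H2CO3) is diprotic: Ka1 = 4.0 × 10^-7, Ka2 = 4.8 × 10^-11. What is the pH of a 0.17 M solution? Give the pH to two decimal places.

pH = 3.58

Ka1 ≫ Ka2, so treat the first dissociation as the only significant source of H+.
Ka1 = x²/(0.17 − x) = 4.0 × 10^-7
x ≈ √(4.0 × 10^-7 × 0.17) = 2.61 × 10^-4 M
pH = −log(2.61 × 10^-4) = 3.58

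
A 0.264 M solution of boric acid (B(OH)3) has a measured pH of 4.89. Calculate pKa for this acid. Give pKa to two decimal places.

pKa = 9.20

[H+] = 10^(-4.89) = 1.29 × 10^-5 M
At equilibrium [HA] = 0.264 − 1.29 × 10^-5 = 2.64 × 10^-1 M
Ka = [H+][A-]/[HA] = (1.29 × 10^-5)² / 2.64 × 10^-1 = 6.30 × 10^-10
pKa = -log(6.30 × 10^-10) = 9.20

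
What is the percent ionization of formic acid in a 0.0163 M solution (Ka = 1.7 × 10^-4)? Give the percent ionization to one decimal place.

HCOOH ⇌ HCOO- + H+; let x = [H+] at equilibrium.
Ka = x²/(C₀ − x); solving the quadratic gives x = 1.58 × 10^-3 M.
% ionization = x/C₀ × 100% = 1.58 × 10^-3/0.0163 × 100% = 9.7%

9.7%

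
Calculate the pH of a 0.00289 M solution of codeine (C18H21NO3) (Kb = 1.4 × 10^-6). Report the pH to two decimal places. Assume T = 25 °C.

C18H21NO3 + H2O ⇌ C18H22NO3+ + OH-
From the ICE table, Kb = [OH-]²/(0.00289 − [OH-]) = 1.4 × 10^-6.
Since Kb ≪ C₀, [OH-] ≈ √(Kb·C₀) = 6.36 × 10^-5 M.
Check: 2.2% ionized — well under 5%, approximation valid.
pOH = 4.20, so pH = 14.00 − pOH = 9.80

pH = 9.80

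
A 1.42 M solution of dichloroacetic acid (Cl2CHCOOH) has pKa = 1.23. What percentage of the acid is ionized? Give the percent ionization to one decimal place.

Cl2CHCOOH ⇌ Cl2CHCOO- + H+; let x = [H+] at equilibrium.
Ka = 10^(−1.23) = 5.89 × 10^-2
Ka = x²/(C₀ − x); solving the quadratic gives x = 2.61 × 10^-1 M.
% ionization = x/C₀ × 100% = 2.61 × 10^-1/1.42 × 100% = 18.4%

18.4%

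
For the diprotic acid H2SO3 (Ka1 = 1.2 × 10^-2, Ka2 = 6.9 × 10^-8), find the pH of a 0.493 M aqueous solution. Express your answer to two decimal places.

Ka1 ≫ Ka2, so treat the first dissociation as the only significant source of H+.
Ka1 = x²/(0.493 − x) = 1.2 × 10^-2
Solving the quadratic: x = (−Ka1 + √(Ka1² + 4·Ka1·C₀))/2 = 7.11 × 10^-2 M
pH = −log(7.11 × 10^-2) = 1.15

pH = 1.15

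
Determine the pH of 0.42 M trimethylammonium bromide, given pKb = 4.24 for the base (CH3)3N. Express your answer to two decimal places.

(CH3)3NH+ is the conjugate acid of the weak base (CH3)3N.
Kb = 10^(−4.24) = 5.75 × 10^-5
Ka = Kw/Kb = 1.0×10^-14 / 5.75 × 10^-5 = 1.74 × 10^-10
Ka = x²/(0.42 − x) = 1.74 × 10^-10
Neglecting x in the denominator: x = √(1.74 × 10^-10 × 0.42) = 8.55 × 10^-6 M
pH = −log[H+] = −log(8.55 × 10^-6) = 5.07

pH = 5.07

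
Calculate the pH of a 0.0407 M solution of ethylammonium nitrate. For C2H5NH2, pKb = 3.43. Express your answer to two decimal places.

C2H5NH3+ is the conjugate acid of the weak base C2H5NH2.
Kb = 10^(−3.43) = 3.72 × 10^-4
Ka = Kw/Kb = 1.0×10^-14 / 3.72 × 10^-4 = 2.69 × 10^-11
Let x = [H+] at equilibrium. Ka = x²/(0.0407 − x).
Since Ka ≪ C₀, x ≈ √(Ka·C₀) = 1.05 × 10^-6 M.
(x/C₀ = 0.0026% < 5%, so the approximation holds.)
pH = −log(1.05 × 10^-6) = 5.98

pH = 5.98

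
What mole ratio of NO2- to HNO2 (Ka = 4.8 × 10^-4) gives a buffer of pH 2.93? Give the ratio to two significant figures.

ratio = 0.41

pKa = -log(4.8 × 10^-4) = 3.319
pH = pKa + log(r) ⇒ log(r) = 2.93 − 3.319 = -0.389
r = [NO2-]/[HNO2] = 10^(-0.389) = 0.408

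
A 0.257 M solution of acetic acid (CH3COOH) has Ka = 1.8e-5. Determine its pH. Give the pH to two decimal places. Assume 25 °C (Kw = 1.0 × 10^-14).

CH3COOH ⇌ CH3COO- + H+
Ka = [H+]²/(0.257 − [H+]) = 1.8 × 10^-5
Assume [H+] ≪ 0.257: [H+] ≈ √(1.8 × 10^-5 × 0.257) = 2.15 × 10^-3 M
Check: 0.84% ionized — well under 5%, approximation valid.
pH = −log[H+] = −log(2.15 × 10^-3) = 2.67

pH = 2.67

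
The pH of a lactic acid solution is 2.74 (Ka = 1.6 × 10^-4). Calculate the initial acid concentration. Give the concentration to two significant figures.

[H+] = 10^(-2.74) = 1.82 × 10^-3 M = x
Ka = x²/(C₀ − x) ⇒ C₀ = x + x²/Ka
C₀ = 1.82 × 10^-3 + (1.82 × 10^-3)²/(1.6 × 10^-4) = 2.25 × 10^-2 M

C₀ = 2.3 × 10^-2 M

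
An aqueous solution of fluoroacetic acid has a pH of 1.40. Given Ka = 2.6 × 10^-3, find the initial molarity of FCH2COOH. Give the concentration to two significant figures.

[H+] = 10^(-1.40) = 3.98 × 10^-2 M = x
Ka = x²/(C₀ − x) ⇒ C₀ = x + x²/Ka
C₀ = 3.98 × 10^-2 + (3.98 × 10^-2)²/(2.6 × 10^-3) = 6.49 × 10^-1 M

C₀ = 6.5 × 10^-1 M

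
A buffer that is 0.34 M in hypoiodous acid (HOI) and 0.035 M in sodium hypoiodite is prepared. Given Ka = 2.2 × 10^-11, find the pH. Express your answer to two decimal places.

pKa = −log(2.2 × 10^-11) = 10.658
Henderson–Hasselbalch: pH = pKa + log([OI-]/[HOI]) = 10.658 + log(0.035/0.34)
pH = 10.658 + (-0.987) = 9.67

pH = 9.67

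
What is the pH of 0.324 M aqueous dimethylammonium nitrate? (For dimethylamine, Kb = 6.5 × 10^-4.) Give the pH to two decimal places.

(CH3)2NH2+ is the conjugate acid of the weak base (CH3)2NH.
Ka = Kw/Kb = 1.0×10^-14 / 6.5 × 10^-4 = 1.54 × 10^-11
Ka = x²/(0.324 − x) = 1.54 × 10^-11
Since Ka ≪ C₀, x ≈ √(Ka·C₀) = 2.23 × 10^-6 M.
pH = −log(2.23 × 10^-6) = 5.65

pH = 5.65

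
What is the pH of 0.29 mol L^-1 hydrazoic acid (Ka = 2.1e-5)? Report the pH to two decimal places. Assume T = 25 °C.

HN3 ⇌ N3- + H+
Ka = [H+]²/(0.29 − [H+]) = 2.1 × 10^-5
Assume [H+] ≪ 0.29: [H+] ≈ √(2.1 × 10^-5 × 0.29) = 2.47 × 10^-3 M
([H+]/C₀ = 0.85% < 5%, so the approximation holds.)
pH = −log(2.47 × 10^-3) = 2.61

pH = 2.61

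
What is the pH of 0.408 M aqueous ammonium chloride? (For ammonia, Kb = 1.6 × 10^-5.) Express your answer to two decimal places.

NH4+ is the conjugate acid of the weak base NH3.
Ka = Kw/Kb = 1.0×10^-14 / 1.6 × 10^-5 = 6.25 × 10^-10
Ka = [H+]²/(0.408 − [H+]) = 6.25 × 10^-10
Assume [H+] ≪ 0.408: [H+] ≈ √(6.25 × 10^-10 × 0.408) = 1.60 × 10^-5 M
pH = −log[H+] = −log(1.60 × 10^-5) = 4.80

pH = 4.80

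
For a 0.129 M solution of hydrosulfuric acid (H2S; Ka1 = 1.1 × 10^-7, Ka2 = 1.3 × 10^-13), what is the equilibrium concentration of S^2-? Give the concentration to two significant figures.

1.3 × 10^-13 M

First ionization gives [H+] ≈ [HS-] = 1.19 × 10^-4 M.
Second step: Ka2 = [H+][S^2-]/[HS-] ≈ [S^2-] (since [H+] ≈ [HS-]).
So [S^2-] ≈ Ka2.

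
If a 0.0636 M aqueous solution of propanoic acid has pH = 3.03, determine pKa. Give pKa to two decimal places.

pKa = 4.86

[H+] = 10^(-3.03) = 9.33 × 10^-4 M
At equilibrium [HA] = 0.0636 − 9.33 × 10^-4 = 6.27 × 10^-2 M
Ka = [H+][A-]/[HA] = (9.33 × 10^-4)² / 6.27 × 10^-2 = 1.39 × 10^-5
pKa = -log(1.39 × 10^-5) = 4.86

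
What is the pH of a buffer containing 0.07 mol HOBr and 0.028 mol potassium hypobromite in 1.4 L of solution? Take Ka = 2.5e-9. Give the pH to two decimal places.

pH = 8.20

pKa = −log(2.5 × 10^-9) = 8.602
Henderson–Hasselbalch: pH = pKa + log([OBr-]/[HOBr]) = 8.602 + log(0.028/0.07)
pH = 8.602 + (-0.398) = 8.20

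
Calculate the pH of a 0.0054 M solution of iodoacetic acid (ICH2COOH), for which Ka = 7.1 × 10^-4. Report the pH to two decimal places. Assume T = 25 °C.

ICH2COOH ⇌ ICH2COO- + H+
From the ICE table, Ka = [H+]²/(0.0054 − [H+]) = 7.1 × 10^-4.
The 5% rule fails; solving [H+]² + Ka·[H+] − Ka·C₀ = 0 exactly:
[H+] = (−Ka + √(Ka² + 4·Ka·C₀))/2 = 1.63 × 10^-3 M
pH = −log(1.63 × 10^-3) = 2.79

pH = 2.79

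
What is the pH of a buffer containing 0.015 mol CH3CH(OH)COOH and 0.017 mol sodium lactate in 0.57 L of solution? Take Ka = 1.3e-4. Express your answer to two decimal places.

pH = 3.94

pKa = −log(1.3 × 10^-4) = 3.886
Using pH = pKa + log([base]/[acid]) with [base]/[acid] = 0.017/0.015:
pH = 3.886 + (+0.054) = 3.94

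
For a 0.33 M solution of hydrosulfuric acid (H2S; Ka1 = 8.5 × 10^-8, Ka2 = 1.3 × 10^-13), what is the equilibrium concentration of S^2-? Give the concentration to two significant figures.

First ionization gives [H+] ≈ [HS-] = 1.67 × 10^-4 M.
Second step: Ka2 = [H+][S^2-]/[HS-] ≈ [S^2-] (since [H+] ≈ [HS-]).
So [S^2-] ≈ Ka2.

1.3 × 10^-13 M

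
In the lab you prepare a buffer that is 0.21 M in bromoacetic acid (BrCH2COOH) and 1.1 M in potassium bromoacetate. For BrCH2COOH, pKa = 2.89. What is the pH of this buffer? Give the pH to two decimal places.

pH = 3.61

Using pH = pKa + log([base]/[acid]) with [base]/[acid] = 1.1/0.21:
pH = 2.89 + (+0.719) = 3.61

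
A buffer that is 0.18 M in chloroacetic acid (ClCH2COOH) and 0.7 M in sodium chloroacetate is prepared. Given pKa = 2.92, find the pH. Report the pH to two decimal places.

pH = 3.51

pH = pKa + log([A⁻]/[HA]) = 2.92 + log(0.7/0.18)
pH = 2.92 + (+0.590) = 3.51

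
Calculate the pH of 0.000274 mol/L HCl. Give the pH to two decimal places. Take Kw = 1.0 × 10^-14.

pH = 3.56

HCl is a strong acid and dissociates completely, so [H+] = 0.000274 M.
pH = -log(0.000274) = 3.56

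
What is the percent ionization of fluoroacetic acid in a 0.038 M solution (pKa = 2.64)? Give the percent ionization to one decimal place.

21.7%

FCH2COOH ⇌ FCH2COO- + H+; let x = [H+] at equilibrium.
Ka = 10^(−2.64) = 2.29 × 10^-3
Ka = x²/(C₀ − x); solving the quadratic gives x = 8.25 × 10^-3 M.
Fraction ionized = 8.25 × 10^-3 / 0.038 = 0.2171 → 21.7%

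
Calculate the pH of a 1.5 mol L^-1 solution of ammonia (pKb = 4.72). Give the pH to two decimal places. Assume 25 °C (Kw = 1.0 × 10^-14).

NH3 + H2O ⇌ NH4+ + OH-
Kb = 10^(−4.72) = 1.91 × 10^-5
From the ICE table, Kb = x²/(1.5 − x) = 1.91 × 10^-5.
Assume x ≪ 1.5: x ≈ √(1.91 × 10^-5 × 1.5) = 5.35 × 10^-3 M
pOH = −log(5.35 × 10^-3) = 2.27; pH = 14.00 − 2.27 = 11.73

pH = 11.73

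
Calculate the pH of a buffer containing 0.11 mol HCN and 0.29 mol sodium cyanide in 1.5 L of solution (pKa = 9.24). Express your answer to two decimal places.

pH = 9.66

pH = pKa + log([A⁻]/[HA]) = 9.24 + log(0.29/0.11)
pH = 9.24 + (+0.421) = 9.66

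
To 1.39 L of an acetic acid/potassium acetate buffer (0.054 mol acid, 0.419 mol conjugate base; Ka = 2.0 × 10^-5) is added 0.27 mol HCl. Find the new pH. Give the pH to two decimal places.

After neutralization: n(CH3COOH) = 0.324 mol, n(CH3COO-) = 0.149 mol.
pKa = −log(2.0 × 10^-5) = 4.699
pH = pKa + log([A⁻]/[HA]) = 4.699 + log(0.149/0.324) = 4.699 -0.337

pH = 4.36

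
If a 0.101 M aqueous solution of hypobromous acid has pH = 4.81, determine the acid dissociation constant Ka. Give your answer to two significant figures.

Ka = 2.4 × 10^-9

[H+] = 10^(-4.81) = 1.55 × 10^-5 M
At equilibrium [HA] = 0.101 − 1.55 × 10^-5 = 1.01 × 10^-1 M
Ka = [H+][A-]/[HA] = (1.55 × 10^-5)² / 1.01 × 10^-1 = 2.4 × 10^-9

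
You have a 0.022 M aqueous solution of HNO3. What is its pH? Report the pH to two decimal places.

HNO3 is a strong acid and dissociates completely, so [H+] = 0.022 M.
pH = -log(0.022) = 1.66

pH = 1.66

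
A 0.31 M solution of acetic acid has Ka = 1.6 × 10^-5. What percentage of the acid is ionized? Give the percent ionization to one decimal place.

CH3COOH ⇌ CH3COO- + H+; let x = [H+] at equilibrium.
x ≈ √(Ka·C₀) = √(1.6 × 10^-5 × 0.31) = 2.23 × 10^-3 M
% ionization = x/C₀ × 100% = 2.23 × 10^-3/0.31 × 100% = 0.7%

0.7%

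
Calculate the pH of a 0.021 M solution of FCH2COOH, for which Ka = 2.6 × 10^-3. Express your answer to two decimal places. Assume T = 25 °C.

FCH2COOH ⇌ FCH2COO- + H+
From the ICE table, Ka = x²/(0.021 − x) = 2.6 × 10^-3.
x is not negligible relative to C₀; solve x² + 0.0026·x − 5.46e-05 = 0.
x = [−0.0026 + √(0.0026² + 0.000218)]/2 = 6.20 × 10^-3 M
pH = −log(6.20 × 10^-3) = 2.21

pH = 2.21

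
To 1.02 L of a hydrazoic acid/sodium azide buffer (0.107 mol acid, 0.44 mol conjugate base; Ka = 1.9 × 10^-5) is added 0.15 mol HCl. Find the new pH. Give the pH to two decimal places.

pH = 4.77

After neutralization: n(HN3) = 0.257 mol, n(N3-) = 0.29 mol.
pKa = −log(1.9 × 10^-5) = 4.721
pH = pKa + log([A⁻]/[HA]) = 4.721 + log(0.29/0.257) = 4.721 +0.052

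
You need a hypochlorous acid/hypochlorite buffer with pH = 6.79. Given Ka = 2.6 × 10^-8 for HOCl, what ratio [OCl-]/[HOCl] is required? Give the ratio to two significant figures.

ratio = 0.16

pKa = -log(2.6 × 10^-8) = 7.585
pH = pKa + log(r) ⇒ log(r) = 6.79 − 7.585 = -0.795
r = [OCl-]/[HOCl] = 10^(-0.795) = 0.16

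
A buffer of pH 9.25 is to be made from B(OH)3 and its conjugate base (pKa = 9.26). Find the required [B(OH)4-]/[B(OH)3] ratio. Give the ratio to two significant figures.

ratio = 0.98

pH = pKa + log(r) ⇒ log(r) = 9.25 − 9.26 = -0.01
r = [B(OH)4-]/[B(OH)3] = 10^(-0.01) = 0.977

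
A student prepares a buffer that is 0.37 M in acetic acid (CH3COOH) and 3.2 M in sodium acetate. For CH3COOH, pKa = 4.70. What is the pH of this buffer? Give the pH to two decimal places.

pH = 5.64

Henderson–Hasselbalch: pH = pKa + log([CH3COO-]/[CH3COOH]) = 4.70 + log(3.2/0.37)
pH = 4.70 + (+0.937) = 5.64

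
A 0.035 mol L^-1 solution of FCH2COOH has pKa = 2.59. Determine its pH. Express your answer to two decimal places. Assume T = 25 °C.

pH = 2.08

FCH2COOH ⇌ FCH2COO- + H+
Ka = 10^(−2.59) = 2.57 × 10^-3
Ka = [H+]²/(0.035 − [H+]) = 2.57 × 10^-3
[H+] is not negligible relative to C₀; solve [H+]² + 0.00257·[H+] − 9e-05 = 0.
[H+] = (−Ka + √(Ka² + 4·Ka·C₀))/2 = 8.29 × 10^-3 M
pH = −log[H+] = −log(8.29 × 10^-3) = 2.08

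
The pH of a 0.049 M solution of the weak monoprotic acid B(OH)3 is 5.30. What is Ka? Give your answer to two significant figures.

Ka = 5.1 × 10^-10

[H+] = 10^(-5.30) = 5.01 × 10^-6 M
At equilibrium [HA] = 0.049 − 5.01 × 10^-6 = 4.90 × 10^-2 M
Ka = [H+][A-]/[HA] = (5.01 × 10^-6)² / 4.90 × 10^-2 = 5.1 × 10^-10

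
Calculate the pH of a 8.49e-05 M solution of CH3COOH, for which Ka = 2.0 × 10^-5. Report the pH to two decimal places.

CH3COOH ⇌ CH3COO- + H+
Ka = x²/(8.49e-05 − x) = 2.0 × 10^-5
x is not negligible relative to C₀; solve x² + 2e-05·x − 1.7e-09 = 0.
x = [−2e-05 + √(2e-05² + 6.79e-09)]/2 = 3.24 × 10^-5 M
pH = −log(3.24 × 10^-5) = 4.49

pH = 4.49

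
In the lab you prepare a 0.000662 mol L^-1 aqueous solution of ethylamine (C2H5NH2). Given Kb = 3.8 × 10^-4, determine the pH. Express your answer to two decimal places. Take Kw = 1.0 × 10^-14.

C2H5NH2 + H2O ⇌ C2H5NH3+ + OH-
From the ICE table, Kb = [OH-]²/(0.000662 − [OH-]) = 3.8 × 10^-4.
[OH-] is not negligible relative to C₀; solve [OH-]² + 0.00038·[OH-] − 2.52e-07 = 0.
[OH-] = [−0.00038 + √(0.00038² + 1.01e-06)]/2 = 3.46 × 10^-4 M
pOH = 3.46, so pH = 14.00 − pOH = 10.54

pH = 10.54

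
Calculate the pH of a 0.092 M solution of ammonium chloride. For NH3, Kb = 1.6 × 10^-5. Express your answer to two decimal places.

pH = 5.12

NH4+ is the conjugate acid of the weak base NH3.
Ka = Kw/Kb = 1.0×10^-14 / 1.6 × 10^-5 = 6.25 × 10^-10
Ka = x²/(0.092 − x) = 6.25 × 10^-10
Since Ka ≪ C₀, x ≈ √(Ka·C₀) = 7.58 × 10^-6 M.
Check: 0.0082% ionized — well under 5%, approximation valid.
pH = −log(7.58 × 10^-6) = 5.12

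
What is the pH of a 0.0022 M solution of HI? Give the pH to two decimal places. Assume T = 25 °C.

HI is a strong acid and dissociates completely, so [H+] = 0.0022 M.
pH = -log(0.0022) = 2.66

pH = 2.66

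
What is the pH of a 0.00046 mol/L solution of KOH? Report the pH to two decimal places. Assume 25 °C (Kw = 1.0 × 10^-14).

KOH is a strong base; [OH-] = 0.00046 M.
pOH = -log(0.00046) = 3.34
pH = 14.00 - 3.34 = 10.66

pH = 10.66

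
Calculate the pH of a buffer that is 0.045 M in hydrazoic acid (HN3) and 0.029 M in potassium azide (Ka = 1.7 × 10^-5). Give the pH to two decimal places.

pKa = −log(1.7 × 10^-5) = 4.770
Henderson–Hasselbalch: pH = pKa + log([N3-]/[HN3]) = 4.770 + log(0.029/0.045)
pH = 4.770 + (-0.191) = 4.58

pH = 4.58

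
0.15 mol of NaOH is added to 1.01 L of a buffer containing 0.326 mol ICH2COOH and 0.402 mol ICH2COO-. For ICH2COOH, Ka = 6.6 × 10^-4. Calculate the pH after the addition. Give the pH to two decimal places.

OH- converts ICH2COOH to ICH2COO-: ICH2COOH → 0.176 mol, ICH2COO- → 0.552 mol.
pKa = −log(6.6 × 10^-4) = 3.180
pH = pKa + log(n_ICH2COO-/n_ICH2COOH) = 3.180 + log(0.552/0.176) = 3.180 + (+0.496)

pH = 3.68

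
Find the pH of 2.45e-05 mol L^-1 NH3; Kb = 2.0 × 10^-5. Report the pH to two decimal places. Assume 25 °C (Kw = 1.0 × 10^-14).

pH = 9.16

NH3 + H2O ⇌ NH4+ + OH-
From the ICE table, Kb = [OH-]²/(2.45e-05 − [OH-]) = 2.0 × 10^-5.
[OH-] is not negligible relative to C₀; solve [OH-]² + 2e-05·[OH-] − 4.9e-10 = 0.
[OH-] = (−Kb + √(Kb² + 4·Kb·C₀))/2 = 1.43 × 10^-5 M
pOH = −log(1.43 × 10^-5) = 4.84; pH = 14.00 − 4.84 = 9.16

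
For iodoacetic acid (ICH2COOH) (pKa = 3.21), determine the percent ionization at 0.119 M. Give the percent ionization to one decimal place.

ICH2COOH ⇌ ICH2COO- + H+; let x = [H+] at equilibrium.
Ka = 10^(−3.21) = 6.17 × 10^-4
Solve x² + 0.000617x − 7.34e-05 = 0 → x = 8.27 × 10^-3 M
% ionization = x/C₀ × 100% = 8.27 × 10^-3/0.119 × 100% = 6.9%

6.9%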